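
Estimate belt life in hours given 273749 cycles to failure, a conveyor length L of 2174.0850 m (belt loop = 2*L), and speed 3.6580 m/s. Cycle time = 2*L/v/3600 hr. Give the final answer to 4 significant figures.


cycle_time = 2 * 2174.0850 / 3.6580 / 3600 = 0.330187 hr
life = 273749 * 0.330187 = 90390 hours


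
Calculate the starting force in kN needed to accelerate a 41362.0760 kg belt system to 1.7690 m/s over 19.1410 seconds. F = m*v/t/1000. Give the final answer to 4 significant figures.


F = 41362.0760 * 1.7690 / 19.1410 / 1000
F = 3.823 kN


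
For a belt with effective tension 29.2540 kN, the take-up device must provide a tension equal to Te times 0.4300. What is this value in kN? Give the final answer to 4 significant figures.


T_tu = 29.2540 * 0.4300
T_tu = 12.58 kN


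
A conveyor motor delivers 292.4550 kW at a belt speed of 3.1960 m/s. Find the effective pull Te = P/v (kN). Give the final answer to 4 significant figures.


Te = P / v = 292.4550 / 3.1960
Te = 91.51 kN


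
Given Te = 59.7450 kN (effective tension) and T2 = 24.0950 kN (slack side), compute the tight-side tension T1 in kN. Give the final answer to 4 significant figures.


T1 = Te + T2 = 59.7450 + 24.0950
T1 = 83.84 kN


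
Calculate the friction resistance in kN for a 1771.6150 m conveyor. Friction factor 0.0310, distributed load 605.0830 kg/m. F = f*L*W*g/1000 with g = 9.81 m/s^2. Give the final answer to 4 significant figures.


F = 0.0310 * 1771.6150 * 605.0830 * 9.81 / 1000
F = 326.0 kN


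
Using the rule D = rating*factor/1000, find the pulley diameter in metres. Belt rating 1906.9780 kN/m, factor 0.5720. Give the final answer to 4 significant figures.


D = 1906.9780 * 0.5720 / 1000
D = 1.091 m


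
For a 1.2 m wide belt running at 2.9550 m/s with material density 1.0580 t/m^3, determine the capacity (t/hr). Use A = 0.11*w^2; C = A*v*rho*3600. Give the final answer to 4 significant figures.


A = 0.11 * 1.2^2 = 0.1584 m^2
C = 0.1584 * 2.9550 * 1.0580 * 3600
C = 1783 t/hr


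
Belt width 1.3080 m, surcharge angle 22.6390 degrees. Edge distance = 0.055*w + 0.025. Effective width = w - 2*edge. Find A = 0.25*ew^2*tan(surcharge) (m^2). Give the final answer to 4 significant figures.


edge = 0.055*1.3080 + 0.025 = 0.09694 m
ew = 1.3080 - 2*0.09694 = 1.11412 m
A = 0.25 * 1.11412^2 * tan(22.6390 deg)
A = 0.1294 m^2


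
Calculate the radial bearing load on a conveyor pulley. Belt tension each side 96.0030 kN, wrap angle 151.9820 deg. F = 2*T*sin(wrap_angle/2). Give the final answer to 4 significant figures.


F = 2 * 96.0030 * sin(151.9820/2 deg)
F = 186.3 kN


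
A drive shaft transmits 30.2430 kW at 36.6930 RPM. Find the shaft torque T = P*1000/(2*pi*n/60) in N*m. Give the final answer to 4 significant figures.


omega = 2*pi*36.6930/60 = 3.84248 rad/s
T = 30.2430*1000 / 3.84248
T = 7871 N*m


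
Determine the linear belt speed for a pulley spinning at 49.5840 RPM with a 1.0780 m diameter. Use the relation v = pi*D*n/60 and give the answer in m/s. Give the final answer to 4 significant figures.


v = pi * 1.0780 * 49.5840 / 60
v = 2.799 m/s


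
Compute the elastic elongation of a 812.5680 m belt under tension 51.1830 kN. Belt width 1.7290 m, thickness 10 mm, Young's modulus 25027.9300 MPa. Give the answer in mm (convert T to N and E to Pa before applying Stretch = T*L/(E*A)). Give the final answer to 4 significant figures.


A = 1.7290 * 0.01 = 0.01729 m^2
Stretch = 51.1830*1000 * 812.5680 / (25027.9300e6 * 0.01729) * 1000
Stretch = 96.11 mm


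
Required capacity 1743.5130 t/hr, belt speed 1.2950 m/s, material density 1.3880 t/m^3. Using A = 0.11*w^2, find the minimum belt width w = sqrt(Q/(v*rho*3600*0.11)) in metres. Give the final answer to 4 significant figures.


A_req = 1743.5130 / (1.2950 * 1.3880 * 3600) = 0.269441 m^2
w = sqrt(0.269441 / 0.11)
w = 1.565 m


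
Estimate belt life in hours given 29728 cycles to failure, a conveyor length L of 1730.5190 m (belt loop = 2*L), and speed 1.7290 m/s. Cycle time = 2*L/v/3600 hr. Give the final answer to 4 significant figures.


cycle_time = 2 * 1730.5190 / 1.7290 / 3600 = 0.556044 hr
life = 29728 * 0.556044 = 16530 hours


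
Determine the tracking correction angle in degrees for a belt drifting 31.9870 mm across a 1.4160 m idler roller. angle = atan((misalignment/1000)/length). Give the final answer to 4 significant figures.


misalign_m = 31.9870 / 1000 = 0.031987 m
angle = atan(0.031987 / 1.4160)
angle = 1.294 deg


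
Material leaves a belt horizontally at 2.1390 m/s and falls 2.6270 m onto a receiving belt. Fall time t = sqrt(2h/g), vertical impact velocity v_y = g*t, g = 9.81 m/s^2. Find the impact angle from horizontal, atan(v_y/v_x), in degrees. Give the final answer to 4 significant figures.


t = sqrt(2*2.6270/9.81) = 0.731831 s
v_y = 9.81 * 0.731831 = 7.17926 m/s
angle = atan(7.17926 / 2.1390) = 73.41 deg


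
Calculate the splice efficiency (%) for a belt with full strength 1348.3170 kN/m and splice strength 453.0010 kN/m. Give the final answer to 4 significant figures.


Eff = 453.0010 / 1348.3170 * 100
Eff = 33.60 %


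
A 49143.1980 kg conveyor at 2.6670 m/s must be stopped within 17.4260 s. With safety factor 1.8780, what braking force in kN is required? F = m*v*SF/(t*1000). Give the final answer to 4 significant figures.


F = 49143.1980 * 2.6670 / 17.4260 * 1.8780 / 1000
F = 14.12 kN


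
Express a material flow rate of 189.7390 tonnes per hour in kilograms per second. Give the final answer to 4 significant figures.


m_dot = 189.7390 * 1000 / 3600
m_dot = 52.71 kg/s


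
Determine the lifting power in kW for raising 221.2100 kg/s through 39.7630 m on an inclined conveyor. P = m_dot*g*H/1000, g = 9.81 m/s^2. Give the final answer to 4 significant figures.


P = 221.2100 * 9.81 * 39.7630 / 1000
P = 86.29 kW


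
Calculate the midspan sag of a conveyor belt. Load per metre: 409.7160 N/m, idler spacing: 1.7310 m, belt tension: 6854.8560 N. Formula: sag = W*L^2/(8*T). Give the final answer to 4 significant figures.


sag = 409.7160 * 1.7310^2 / (8 * 6854.8560)
sag = 0.02239 m


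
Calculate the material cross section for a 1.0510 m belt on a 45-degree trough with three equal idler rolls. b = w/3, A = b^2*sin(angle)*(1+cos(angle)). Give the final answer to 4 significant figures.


b = 1.0510/3 = 0.350333 m
A = 0.350333^2 * sin(45 deg) * (1 + cos(45 deg))
A = 0.1482 m^2


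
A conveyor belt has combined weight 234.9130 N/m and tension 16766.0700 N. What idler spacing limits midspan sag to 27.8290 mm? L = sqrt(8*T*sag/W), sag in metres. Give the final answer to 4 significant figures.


sag = 27.8290/1000 = 0.027829 m
L = sqrt(8 * 16766.0700 * 0.027829 / 234.9130)
L = 3.986 m


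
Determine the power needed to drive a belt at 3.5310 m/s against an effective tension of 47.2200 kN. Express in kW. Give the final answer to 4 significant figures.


P = Te * v = 47.2200 * 3.5310
P = 166.7 kW


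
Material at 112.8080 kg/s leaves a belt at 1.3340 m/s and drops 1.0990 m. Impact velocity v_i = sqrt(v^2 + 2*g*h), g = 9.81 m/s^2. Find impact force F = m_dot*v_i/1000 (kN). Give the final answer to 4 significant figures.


v_i = sqrt(1.3340^2 + 2*9.81*1.0990) = 4.83135 m/s
F = 112.8080 * 4.83135 / 1000
F = 0.5450 kN


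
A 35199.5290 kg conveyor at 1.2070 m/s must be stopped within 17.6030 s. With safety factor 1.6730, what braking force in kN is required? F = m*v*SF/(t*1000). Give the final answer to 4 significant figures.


F = 35199.5290 * 1.2070 / 17.6030 * 1.6730 / 1000
F = 4.038 kN


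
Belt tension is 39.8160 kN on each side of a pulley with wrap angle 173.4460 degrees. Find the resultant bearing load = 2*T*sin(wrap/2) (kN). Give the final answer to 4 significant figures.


F = 2 * 39.8160 * sin(173.4460/2 deg)
F = 79.50 kN


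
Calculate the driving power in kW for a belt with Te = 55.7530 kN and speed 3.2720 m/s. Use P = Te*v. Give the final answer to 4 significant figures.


P = Te * v = 55.7530 * 3.2720
P = 182.4 kW


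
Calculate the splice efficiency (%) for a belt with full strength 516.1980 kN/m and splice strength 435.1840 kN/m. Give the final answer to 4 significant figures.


Eff = 435.1840 / 516.1980 * 100
Eff = 84.31 %


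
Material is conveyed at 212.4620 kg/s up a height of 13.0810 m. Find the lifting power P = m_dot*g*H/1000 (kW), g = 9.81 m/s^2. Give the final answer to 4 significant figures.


P = 212.4620 * 9.81 * 13.0810 / 1000
P = 27.26 kW


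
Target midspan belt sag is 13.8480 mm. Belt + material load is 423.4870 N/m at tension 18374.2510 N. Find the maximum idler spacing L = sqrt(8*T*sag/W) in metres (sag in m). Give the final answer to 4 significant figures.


sag = 13.8480/1000 = 0.013848 m
L = sqrt(8 * 18374.2510 * 0.013848 / 423.4870)
L = 2.192 m


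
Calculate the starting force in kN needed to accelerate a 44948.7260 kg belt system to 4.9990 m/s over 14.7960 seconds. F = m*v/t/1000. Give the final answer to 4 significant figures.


F = 44948.7260 * 4.9990 / 14.7960 / 1000
F = 15.19 kN


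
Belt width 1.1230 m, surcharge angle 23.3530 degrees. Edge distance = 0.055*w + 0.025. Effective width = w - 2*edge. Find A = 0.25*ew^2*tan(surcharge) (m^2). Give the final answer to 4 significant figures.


edge = 0.055*1.1230 + 0.025 = 0.086765 m
ew = 1.1230 - 2*0.086765 = 0.94947 m
A = 0.25 * 0.94947^2 * tan(23.3530 deg)
A = 0.09731 m^2


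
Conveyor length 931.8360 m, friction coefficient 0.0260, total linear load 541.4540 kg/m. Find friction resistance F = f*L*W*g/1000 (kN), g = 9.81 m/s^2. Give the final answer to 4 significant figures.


F = 0.0260 * 931.8360 * 541.4540 * 9.81 / 1000
F = 128.7 kN


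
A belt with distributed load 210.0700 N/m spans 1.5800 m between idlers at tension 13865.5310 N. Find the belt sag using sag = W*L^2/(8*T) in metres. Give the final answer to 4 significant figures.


sag = 210.0700 * 1.5800^2 / (8 * 13865.5310)
sag = 0.004728 m


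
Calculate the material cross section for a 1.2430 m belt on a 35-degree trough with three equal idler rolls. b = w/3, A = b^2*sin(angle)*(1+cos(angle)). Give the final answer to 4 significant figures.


b = 1.2430/3 = 0.414333 m
A = 0.414333^2 * sin(35 deg) * (1 + cos(35 deg))
A = 0.1791 m^2


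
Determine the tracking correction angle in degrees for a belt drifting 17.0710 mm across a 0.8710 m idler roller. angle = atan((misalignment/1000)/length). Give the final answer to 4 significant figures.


misalign_m = 17.0710 / 1000 = 0.017071 m
angle = atan(0.017071 / 0.8710)
angle = 1.123 deg


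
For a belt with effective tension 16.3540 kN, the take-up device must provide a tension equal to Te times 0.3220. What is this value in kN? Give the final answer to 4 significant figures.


T_tu = 16.3540 * 0.3220
T_tu = 5.266 kN


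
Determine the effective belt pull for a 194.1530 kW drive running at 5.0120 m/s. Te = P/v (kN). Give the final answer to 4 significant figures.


Te = P / v = 194.1530 / 5.0120
Te = 38.74 kN


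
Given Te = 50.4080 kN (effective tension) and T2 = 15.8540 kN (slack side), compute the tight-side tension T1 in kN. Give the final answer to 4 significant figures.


T1 = Te + T2 = 50.4080 + 15.8540
T1 = 66.26 kN


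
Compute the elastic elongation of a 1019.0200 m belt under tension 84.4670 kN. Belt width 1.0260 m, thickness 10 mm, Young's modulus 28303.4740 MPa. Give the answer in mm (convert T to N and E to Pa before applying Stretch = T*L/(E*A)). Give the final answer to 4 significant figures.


A = 1.0260 * 0.01 = 0.01026 m^2
Stretch = 84.4670*1000 * 1019.0200 / (28303.4740e6 * 0.01026) * 1000
Stretch = 296.4 mm


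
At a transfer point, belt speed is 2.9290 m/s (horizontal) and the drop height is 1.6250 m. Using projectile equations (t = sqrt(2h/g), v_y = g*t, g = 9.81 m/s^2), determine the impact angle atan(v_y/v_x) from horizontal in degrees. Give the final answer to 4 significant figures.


t = sqrt(2*1.6250/9.81) = 0.575582 s
v_y = 9.81 * 0.575582 = 5.64646 m/s
angle = atan(5.64646 / 2.9290) = 62.58 deg


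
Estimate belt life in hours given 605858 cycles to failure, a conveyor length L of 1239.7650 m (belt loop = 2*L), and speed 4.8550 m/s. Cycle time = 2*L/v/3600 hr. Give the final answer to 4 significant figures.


cycle_time = 2 * 1239.7650 / 4.8550 / 3600 = 0.141866 hr
life = 605858 * 0.141866 = 85950 hours


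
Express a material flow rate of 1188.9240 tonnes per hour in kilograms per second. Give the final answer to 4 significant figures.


m_dot = 1188.9240 * 1000 / 3600
m_dot = 330.3 kg/s


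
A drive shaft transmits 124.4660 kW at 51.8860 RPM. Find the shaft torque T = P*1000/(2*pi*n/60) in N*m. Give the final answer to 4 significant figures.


omega = 2*pi*51.8860/60 = 5.43349 rad/s
T = 124.4660*1000 / 5.43349
T = 22910 N*m


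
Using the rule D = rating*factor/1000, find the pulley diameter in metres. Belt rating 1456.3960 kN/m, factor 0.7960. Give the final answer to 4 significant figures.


D = 1456.3960 * 0.7960 / 1000
D = 1.159 m


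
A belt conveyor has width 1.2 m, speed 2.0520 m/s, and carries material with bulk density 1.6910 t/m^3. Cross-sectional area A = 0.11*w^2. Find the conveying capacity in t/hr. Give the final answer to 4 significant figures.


A = 0.11 * 1.2^2 = 0.1584 m^2
C = 0.1584 * 2.0520 * 1.6910 * 3600
C = 1979 t/hr


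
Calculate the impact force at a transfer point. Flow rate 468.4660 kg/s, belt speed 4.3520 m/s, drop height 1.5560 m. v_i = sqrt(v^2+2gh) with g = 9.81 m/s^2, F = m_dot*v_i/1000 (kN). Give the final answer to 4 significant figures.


v_i = sqrt(4.3520^2 + 2*9.81*1.5560) = 7.03339 m/s
F = 468.4660 * 7.03339 / 1000
F = 3.295 kN


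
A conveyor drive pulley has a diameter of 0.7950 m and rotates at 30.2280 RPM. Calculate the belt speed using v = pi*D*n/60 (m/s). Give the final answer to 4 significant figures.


v = pi * 0.7950 * 30.2280 / 60
v = 1.258 m/s


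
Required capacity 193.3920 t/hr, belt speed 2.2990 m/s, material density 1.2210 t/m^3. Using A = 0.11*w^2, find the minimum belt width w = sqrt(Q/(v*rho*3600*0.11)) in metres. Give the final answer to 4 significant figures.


A_req = 193.3920 / (2.2990 * 1.2210 * 3600) = 0.0191373 m^2
w = sqrt(0.0191373 / 0.11)
w = 0.4171 m


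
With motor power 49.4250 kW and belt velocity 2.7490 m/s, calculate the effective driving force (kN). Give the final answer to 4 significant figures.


Te = P / v = 49.4250 / 2.7490
Te = 17.98 kN


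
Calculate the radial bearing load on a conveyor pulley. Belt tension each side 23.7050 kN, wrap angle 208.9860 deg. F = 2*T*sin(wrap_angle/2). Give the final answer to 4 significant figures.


F = 2 * 23.7050 * sin(208.9860/2 deg)
F = 45.90 kN


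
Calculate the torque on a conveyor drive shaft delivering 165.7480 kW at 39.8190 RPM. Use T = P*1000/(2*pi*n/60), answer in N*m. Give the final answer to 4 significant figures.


omega = 2*pi*39.8190/60 = 4.16984 rad/s
T = 165.7480*1000 / 4.16984
T = 39750 N*m


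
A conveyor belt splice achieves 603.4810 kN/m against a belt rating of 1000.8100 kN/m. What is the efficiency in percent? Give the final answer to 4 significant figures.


Eff = 603.4810 / 1000.8100 * 100
Eff = 60.30 %


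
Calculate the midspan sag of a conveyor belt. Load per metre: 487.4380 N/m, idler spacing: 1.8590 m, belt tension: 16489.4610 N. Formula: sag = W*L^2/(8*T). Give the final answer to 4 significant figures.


sag = 487.4380 * 1.8590^2 / (8 * 16489.4610)
sag = 0.01277 m


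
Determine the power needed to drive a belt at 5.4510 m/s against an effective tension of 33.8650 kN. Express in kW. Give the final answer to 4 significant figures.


P = Te * v = 33.8650 * 5.4510
P = 184.6 kW


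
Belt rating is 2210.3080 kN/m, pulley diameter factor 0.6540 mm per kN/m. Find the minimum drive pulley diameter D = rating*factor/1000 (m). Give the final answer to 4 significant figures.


D = 2210.3080 * 0.6540 / 1000
D = 1.446 m


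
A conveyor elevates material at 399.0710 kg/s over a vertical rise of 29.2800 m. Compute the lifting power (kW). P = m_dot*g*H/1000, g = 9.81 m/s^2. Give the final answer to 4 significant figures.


P = 399.0710 * 9.81 * 29.2800 / 1000
P = 114.6 kW


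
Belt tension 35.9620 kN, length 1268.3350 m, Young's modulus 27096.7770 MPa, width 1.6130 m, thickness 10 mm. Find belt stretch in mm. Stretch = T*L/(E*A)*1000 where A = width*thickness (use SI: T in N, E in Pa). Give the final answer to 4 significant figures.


A = 1.6130 * 0.01 = 0.01613 m^2
Stretch = 35.9620*1000 * 1268.3350 / (27096.7770e6 * 0.01613) * 1000
Stretch = 104.4 mm


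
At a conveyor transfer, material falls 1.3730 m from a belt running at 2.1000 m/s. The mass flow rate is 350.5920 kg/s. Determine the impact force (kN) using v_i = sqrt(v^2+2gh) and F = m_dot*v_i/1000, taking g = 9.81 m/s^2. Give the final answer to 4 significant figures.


v_i = sqrt(2.1000^2 + 2*9.81*1.3730) = 5.59895 m/s
F = 350.5920 * 5.59895 / 1000
F = 1.963 kN


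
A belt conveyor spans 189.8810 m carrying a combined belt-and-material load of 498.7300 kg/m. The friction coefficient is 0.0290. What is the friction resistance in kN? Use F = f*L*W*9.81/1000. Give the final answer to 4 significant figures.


F = 0.0290 * 189.8810 * 498.7300 * 9.81 / 1000
F = 26.94 kN


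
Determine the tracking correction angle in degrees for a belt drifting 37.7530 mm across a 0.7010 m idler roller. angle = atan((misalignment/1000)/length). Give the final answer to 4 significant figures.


misalign_m = 37.7530 / 1000 = 0.037753 m
angle = atan(0.037753 / 0.7010)
angle = 3.083 deg


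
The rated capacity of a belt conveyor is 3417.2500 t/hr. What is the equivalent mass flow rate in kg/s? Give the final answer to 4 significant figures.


m_dot = 3417.2500 * 1000 / 3600
m_dot = 949.2 kg/s


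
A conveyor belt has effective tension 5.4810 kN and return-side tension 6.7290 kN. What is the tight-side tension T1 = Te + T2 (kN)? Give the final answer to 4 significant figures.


T1 = Te + T2 = 5.4810 + 6.7290
T1 = 12.21 kN


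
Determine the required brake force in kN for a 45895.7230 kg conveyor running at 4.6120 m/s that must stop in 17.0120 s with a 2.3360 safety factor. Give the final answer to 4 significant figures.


F = 45895.7230 * 4.6120 / 17.0120 * 2.3360 / 1000
F = 29.07 kN


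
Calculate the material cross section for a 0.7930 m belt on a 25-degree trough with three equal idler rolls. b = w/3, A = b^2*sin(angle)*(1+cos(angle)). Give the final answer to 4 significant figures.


b = 0.7930/3 = 0.264333 m
A = 0.264333^2 * sin(25 deg) * (1 + cos(25 deg))
A = 0.05629 m^2


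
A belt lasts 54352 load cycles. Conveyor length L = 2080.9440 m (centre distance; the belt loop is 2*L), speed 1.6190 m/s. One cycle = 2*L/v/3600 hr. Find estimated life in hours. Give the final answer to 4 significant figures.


cycle_time = 2 * 2080.9440 / 1.6190 / 3600 = 0.71407 hr
life = 54352 * 0.71407 = 38810 hours


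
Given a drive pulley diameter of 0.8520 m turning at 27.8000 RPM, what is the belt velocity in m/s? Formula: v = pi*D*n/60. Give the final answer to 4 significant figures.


v = pi * 0.8520 * 27.8000 / 60
v = 1.240 m/s


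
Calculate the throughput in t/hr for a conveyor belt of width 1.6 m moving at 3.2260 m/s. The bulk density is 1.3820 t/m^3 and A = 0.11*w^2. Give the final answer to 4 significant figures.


A = 0.11 * 1.6^2 = 0.2816 m^2
C = 0.2816 * 3.2260 * 1.3820 * 3600
C = 4520 t/hr


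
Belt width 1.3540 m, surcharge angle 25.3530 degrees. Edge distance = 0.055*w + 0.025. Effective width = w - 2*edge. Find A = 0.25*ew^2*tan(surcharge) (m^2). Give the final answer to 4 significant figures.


edge = 0.055*1.3540 + 0.025 = 0.09947 m
ew = 1.3540 - 2*0.09947 = 1.15506 m
A = 0.25 * 1.15506^2 * tan(25.3530 deg)
A = 0.1580 m^2


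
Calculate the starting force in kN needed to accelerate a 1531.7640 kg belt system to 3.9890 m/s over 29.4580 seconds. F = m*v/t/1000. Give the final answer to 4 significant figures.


F = 1531.7640 * 3.9890 / 29.4580 / 1000
F = 0.2074 kN


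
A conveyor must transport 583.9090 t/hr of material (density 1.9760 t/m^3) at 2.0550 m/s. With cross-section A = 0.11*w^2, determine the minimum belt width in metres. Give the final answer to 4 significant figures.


A_req = 583.9090 / (2.0550 * 1.9760 * 3600) = 0.0399433 m^2
w = sqrt(0.0399433 / 0.11)
w = 0.6026 m


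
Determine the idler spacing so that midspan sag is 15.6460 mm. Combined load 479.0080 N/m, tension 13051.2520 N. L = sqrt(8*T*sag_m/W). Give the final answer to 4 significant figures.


sag = 15.6460/1000 = 0.015646 m
L = sqrt(8 * 13051.2520 * 0.015646 / 479.0080)
L = 1.847 m


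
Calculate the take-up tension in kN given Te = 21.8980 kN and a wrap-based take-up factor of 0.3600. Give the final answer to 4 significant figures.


T_tu = 21.8980 * 0.3600
T_tu = 7.883 kN


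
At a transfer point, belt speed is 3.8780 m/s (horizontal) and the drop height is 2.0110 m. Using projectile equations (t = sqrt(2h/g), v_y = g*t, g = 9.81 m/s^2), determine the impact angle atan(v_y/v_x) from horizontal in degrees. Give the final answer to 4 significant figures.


t = sqrt(2*2.0110/9.81) = 0.640304 s
v_y = 9.81 * 0.640304 = 6.28138 m/s
angle = atan(6.28138 / 3.8780) = 58.31 deg


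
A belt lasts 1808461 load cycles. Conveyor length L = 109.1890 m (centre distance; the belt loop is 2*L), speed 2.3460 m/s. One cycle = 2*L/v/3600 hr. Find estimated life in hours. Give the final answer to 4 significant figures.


cycle_time = 2 * 109.1890 / 2.3460 / 3600 = 0.025857 hr
life = 1808461 * 0.025857 = 46760 hours


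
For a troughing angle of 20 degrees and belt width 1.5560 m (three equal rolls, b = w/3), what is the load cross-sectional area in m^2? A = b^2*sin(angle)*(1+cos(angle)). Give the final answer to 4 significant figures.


b = 1.5560/3 = 0.518667 m
A = 0.518667^2 * sin(20 deg) * (1 + cos(20 deg))
A = 0.1785 m^2


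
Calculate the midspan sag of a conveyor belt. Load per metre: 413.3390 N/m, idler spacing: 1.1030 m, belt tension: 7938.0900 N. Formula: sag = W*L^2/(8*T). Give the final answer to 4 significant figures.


sag = 413.3390 * 1.1030^2 / (8 * 7938.0900)
sag = 0.007919 m


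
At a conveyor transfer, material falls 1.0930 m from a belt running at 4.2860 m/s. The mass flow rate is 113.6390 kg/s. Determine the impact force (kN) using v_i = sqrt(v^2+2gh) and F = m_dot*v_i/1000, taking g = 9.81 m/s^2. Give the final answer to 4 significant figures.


v_i = sqrt(4.2860^2 + 2*9.81*1.0930) = 6.30987 m/s
F = 113.6390 * 6.30987 / 1000
F = 0.7170 kN


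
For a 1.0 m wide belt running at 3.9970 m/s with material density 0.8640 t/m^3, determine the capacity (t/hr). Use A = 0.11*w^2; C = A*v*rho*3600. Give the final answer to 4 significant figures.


A = 0.11 * 1.0^2 = 0.11 m^2
C = 0.11 * 3.9970 * 0.8640 * 3600
C = 1368 t/hr


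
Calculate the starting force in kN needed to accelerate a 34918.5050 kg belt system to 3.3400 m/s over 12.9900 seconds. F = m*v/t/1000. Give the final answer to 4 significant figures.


F = 34918.5050 * 3.3400 / 12.9900 / 1000
F = 8.978 kN


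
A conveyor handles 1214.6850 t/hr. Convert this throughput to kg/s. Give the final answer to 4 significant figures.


m_dot = 1214.6850 * 1000 / 3600
m_dot = 337.4 kg/s


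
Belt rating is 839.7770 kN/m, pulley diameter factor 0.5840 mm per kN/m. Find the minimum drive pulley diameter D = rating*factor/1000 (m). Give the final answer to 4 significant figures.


D = 839.7770 * 0.5840 / 1000
D = 0.4904 m


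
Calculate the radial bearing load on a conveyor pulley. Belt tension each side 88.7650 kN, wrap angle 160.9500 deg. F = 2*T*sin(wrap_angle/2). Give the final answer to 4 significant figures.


F = 2 * 88.7650 * sin(160.9500/2 deg)
F = 175.1 kN


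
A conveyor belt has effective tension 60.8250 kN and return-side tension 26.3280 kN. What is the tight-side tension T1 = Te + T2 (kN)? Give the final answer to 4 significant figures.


T1 = Te + T2 = 60.8250 + 26.3280
T1 = 87.15 kN


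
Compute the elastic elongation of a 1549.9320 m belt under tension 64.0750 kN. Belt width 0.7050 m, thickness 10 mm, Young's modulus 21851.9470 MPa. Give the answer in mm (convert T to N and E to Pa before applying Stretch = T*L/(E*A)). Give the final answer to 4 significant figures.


A = 0.7050 * 0.01 = 0.00705 m^2
Stretch = 64.0750*1000 * 1549.9320 / (21851.9470e6 * 0.00705) * 1000
Stretch = 644.6 mm


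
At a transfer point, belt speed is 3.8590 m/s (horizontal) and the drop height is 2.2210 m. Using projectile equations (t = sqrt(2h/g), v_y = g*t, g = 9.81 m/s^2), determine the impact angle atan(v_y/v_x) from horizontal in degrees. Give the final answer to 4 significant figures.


t = sqrt(2*2.2210/9.81) = 0.672907 s
v_y = 9.81 * 0.672907 = 6.60122 m/s
angle = atan(6.60122 / 3.8590) = 59.69 deg


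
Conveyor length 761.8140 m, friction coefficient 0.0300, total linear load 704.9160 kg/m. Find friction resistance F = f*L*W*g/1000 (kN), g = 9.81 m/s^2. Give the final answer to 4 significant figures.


F = 0.0300 * 761.8140 * 704.9160 * 9.81 / 1000
F = 158.0 kN


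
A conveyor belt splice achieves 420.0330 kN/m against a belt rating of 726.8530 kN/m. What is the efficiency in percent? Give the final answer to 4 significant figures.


Eff = 420.0330 / 726.8530 * 100
Eff = 57.79 %


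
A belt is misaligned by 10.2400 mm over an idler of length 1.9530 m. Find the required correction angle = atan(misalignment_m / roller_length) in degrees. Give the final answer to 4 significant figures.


misalign_m = 10.2400 / 1000 = 0.010240 m
angle = atan(0.010240 / 1.9530)
angle = 0.3004 deg


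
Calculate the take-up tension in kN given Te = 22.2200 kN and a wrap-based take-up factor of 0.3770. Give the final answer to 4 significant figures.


T_tu = 22.2200 * 0.3770
T_tu = 8.377 kN


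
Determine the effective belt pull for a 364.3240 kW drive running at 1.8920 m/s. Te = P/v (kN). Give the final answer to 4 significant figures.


Te = P / v = 364.3240 / 1.8920
Te = 192.6 kN


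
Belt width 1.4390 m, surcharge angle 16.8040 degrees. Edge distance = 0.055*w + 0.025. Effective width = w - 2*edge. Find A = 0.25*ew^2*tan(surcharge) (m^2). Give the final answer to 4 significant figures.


edge = 0.055*1.4390 + 0.025 = 0.104145 m
ew = 1.4390 - 2*0.104145 = 1.23071 m
A = 0.25 * 1.23071^2 * tan(16.8040 deg)
A = 0.1144 m^2


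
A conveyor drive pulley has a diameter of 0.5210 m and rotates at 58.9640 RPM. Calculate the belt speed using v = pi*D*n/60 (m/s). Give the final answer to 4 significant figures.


v = pi * 0.5210 * 58.9640 / 60
v = 1.609 m/s


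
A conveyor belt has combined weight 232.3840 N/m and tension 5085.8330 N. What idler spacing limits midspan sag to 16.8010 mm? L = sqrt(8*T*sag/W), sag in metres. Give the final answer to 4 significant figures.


sag = 16.8010/1000 = 0.016801 m
L = sqrt(8 * 5085.8330 * 0.016801 / 232.3840)
L = 1.715 m


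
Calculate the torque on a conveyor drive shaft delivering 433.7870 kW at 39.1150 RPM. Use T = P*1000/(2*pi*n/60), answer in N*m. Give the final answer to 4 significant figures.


omega = 2*pi*39.1150/60 = 4.09611 rad/s
T = 433.7870*1000 / 4.09611
T = 105900 N*m


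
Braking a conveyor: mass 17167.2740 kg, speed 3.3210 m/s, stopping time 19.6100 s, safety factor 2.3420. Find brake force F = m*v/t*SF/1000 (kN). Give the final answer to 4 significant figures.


F = 17167.2740 * 3.3210 / 19.6100 * 2.3420 / 1000
F = 6.809 kN


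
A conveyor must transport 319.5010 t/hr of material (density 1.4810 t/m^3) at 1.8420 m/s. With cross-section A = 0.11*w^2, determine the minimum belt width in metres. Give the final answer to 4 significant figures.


A_req = 319.5010 / (1.8420 * 1.4810 * 3600) = 0.0325331 m^2
w = sqrt(0.0325331 / 0.11)
w = 0.5438 m


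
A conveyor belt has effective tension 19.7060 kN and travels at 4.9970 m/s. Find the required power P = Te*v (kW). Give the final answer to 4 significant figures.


P = Te * v = 19.7060 * 4.9970
P = 98.47 kW


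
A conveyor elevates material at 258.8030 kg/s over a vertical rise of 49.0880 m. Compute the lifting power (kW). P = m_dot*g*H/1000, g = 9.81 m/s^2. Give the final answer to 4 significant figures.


P = 258.8030 * 9.81 * 49.0880 / 1000
P = 124.6 kW


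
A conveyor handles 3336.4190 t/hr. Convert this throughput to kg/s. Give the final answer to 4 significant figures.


m_dot = 3336.4190 * 1000 / 3600
m_dot = 926.8 kg/s


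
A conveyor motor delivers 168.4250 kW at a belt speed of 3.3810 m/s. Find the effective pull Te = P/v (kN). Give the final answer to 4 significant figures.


Te = P / v = 168.4250 / 3.3810
Te = 49.82 kN


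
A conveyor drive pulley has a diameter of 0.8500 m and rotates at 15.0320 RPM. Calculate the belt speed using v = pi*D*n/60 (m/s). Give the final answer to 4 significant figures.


v = pi * 0.8500 * 15.0320 / 60
v = 0.6690 m/s


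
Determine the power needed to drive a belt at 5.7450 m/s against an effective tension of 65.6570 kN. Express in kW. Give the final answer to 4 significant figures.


P = Te * v = 65.6570 * 5.7450
P = 377.2 kW


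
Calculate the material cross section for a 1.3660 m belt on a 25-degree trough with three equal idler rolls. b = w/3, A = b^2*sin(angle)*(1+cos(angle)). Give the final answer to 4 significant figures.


b = 1.3660/3 = 0.455333 m
A = 0.455333^2 * sin(25 deg) * (1 + cos(25 deg))
A = 0.1670 m^2


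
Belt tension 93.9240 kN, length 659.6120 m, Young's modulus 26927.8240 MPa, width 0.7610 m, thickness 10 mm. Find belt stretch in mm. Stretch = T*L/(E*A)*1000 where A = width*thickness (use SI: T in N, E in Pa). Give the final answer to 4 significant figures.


A = 0.7610 * 0.01 = 0.00761 m^2
Stretch = 93.9240*1000 * 659.6120 / (26927.8240e6 * 0.00761) * 1000
Stretch = 302.3 mm


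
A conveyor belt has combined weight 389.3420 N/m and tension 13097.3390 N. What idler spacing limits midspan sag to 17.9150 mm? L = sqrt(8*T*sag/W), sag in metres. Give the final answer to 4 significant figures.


sag = 17.9150/1000 = 0.017915 m
L = sqrt(8 * 13097.3390 * 0.017915 / 389.3420)
L = 2.196 m


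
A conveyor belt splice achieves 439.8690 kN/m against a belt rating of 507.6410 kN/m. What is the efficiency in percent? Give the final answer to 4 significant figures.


Eff = 439.8690 / 507.6410 * 100
Eff = 86.65 %


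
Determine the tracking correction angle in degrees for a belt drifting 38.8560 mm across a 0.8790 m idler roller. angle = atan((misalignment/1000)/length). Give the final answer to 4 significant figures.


misalign_m = 38.8560 / 1000 = 0.038856 m
angle = atan(0.038856 / 0.8790)
angle = 2.531 deg


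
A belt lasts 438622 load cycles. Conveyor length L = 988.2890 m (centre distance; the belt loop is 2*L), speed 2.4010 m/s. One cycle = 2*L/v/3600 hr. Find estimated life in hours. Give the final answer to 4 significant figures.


cycle_time = 2 * 988.2890 / 2.4010 / 3600 = 0.228675 hr
life = 438622 * 0.228675 = 100300 hours


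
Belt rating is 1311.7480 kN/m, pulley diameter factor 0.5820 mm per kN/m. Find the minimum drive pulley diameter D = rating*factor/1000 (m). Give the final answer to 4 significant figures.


D = 1311.7480 * 0.5820 / 1000
D = 0.7634 m


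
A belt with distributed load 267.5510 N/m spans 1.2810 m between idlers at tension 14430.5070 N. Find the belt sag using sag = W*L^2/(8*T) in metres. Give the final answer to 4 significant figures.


sag = 267.5510 * 1.2810^2 / (8 * 14430.5070)
sag = 0.003803 m


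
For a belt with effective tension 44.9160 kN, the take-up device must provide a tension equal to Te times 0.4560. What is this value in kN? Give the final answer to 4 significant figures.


T_tu = 44.9160 * 0.4560
T_tu = 20.48 kN


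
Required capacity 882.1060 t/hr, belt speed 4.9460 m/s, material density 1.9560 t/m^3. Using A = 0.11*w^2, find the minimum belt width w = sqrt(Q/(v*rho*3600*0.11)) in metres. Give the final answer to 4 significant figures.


A_req = 882.1060 / (4.9460 * 1.9560 * 3600) = 0.0253277 m^2
w = sqrt(0.0253277 / 0.11)
w = 0.4798 m


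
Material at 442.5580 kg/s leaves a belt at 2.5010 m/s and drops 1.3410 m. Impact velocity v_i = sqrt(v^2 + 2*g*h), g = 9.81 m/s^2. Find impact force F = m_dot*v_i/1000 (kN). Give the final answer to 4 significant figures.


v_i = sqrt(2.5010^2 + 2*9.81*1.3410) = 5.70661 m/s
F = 442.5580 * 5.70661 / 1000
F = 2.526 kN


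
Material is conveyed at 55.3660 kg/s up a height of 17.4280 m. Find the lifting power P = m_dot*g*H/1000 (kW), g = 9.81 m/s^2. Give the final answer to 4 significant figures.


P = 55.3660 * 9.81 * 17.4280 / 1000
P = 9.466 kW


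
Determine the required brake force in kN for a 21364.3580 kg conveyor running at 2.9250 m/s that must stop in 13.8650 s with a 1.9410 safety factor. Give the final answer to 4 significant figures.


F = 21364.3580 * 2.9250 / 13.8650 * 1.9410 / 1000
F = 8.748 kN


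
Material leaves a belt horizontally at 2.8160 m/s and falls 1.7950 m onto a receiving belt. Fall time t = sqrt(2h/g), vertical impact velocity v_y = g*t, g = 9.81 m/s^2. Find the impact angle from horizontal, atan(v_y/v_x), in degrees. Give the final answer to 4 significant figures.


t = sqrt(2*1.7950/9.81) = 0.604941 s
v_y = 9.81 * 0.604941 = 5.93447 m/s
angle = atan(5.93447 / 2.8160) = 64.61 deg


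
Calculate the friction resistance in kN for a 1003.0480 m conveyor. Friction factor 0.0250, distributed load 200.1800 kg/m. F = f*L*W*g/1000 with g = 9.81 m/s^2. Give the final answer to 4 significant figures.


F = 0.0250 * 1003.0480 * 200.1800 * 9.81 / 1000
F = 49.24 kN


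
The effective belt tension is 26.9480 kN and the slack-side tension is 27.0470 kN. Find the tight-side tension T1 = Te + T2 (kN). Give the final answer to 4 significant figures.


T1 = Te + T2 = 26.9480 + 27.0470
T1 = 54.00 kN


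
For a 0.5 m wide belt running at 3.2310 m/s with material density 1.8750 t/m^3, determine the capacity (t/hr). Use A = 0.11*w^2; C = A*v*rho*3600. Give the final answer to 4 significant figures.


A = 0.11 * 0.5^2 = 0.0275 m^2
C = 0.0275 * 3.2310 * 1.8750 * 3600
C = 599.8 t/hr


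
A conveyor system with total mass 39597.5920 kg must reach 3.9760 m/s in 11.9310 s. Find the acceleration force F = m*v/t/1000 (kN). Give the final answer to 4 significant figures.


F = 39597.5920 * 3.9760 / 11.9310 / 1000
F = 13.20 kN


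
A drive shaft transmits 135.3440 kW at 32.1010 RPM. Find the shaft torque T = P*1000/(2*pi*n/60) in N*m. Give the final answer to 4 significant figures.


omega = 2*pi*32.1010/60 = 3.36161 rad/s
T = 135.3440*1000 / 3.36161
T = 40260 N*m


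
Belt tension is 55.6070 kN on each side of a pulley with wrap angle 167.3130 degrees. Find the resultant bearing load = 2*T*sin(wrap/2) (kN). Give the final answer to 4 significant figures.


F = 2 * 55.6070 * sin(167.3130/2 deg)
F = 110.5 kN


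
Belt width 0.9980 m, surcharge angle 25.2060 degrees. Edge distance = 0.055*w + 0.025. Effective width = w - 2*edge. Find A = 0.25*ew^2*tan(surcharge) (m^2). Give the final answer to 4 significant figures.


edge = 0.055*0.9980 + 0.025 = 0.07989 m
ew = 0.9980 - 2*0.07989 = 0.83822 m
A = 0.25 * 0.83822^2 * tan(25.2060 deg)
A = 0.08268 m^2


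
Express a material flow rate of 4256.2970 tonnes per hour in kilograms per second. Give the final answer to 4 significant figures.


m_dot = 4256.2970 * 1000 / 3600
m_dot = 1182 kg/s


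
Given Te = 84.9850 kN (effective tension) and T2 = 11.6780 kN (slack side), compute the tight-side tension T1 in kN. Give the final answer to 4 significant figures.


T1 = Te + T2 = 84.9850 + 11.6780
T1 = 96.66 kN


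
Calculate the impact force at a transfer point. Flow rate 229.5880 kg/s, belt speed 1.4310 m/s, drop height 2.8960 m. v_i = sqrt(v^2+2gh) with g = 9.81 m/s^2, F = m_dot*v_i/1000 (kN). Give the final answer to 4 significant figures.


v_i = sqrt(1.4310^2 + 2*9.81*2.8960) = 7.6725 m/s
F = 229.5880 * 7.6725 / 1000
F = 1.762 kN


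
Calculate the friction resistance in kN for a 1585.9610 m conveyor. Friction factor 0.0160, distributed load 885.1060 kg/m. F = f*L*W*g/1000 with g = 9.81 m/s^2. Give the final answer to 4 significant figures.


F = 0.0160 * 1585.9610 * 885.1060 * 9.81 / 1000
F = 220.3 kN


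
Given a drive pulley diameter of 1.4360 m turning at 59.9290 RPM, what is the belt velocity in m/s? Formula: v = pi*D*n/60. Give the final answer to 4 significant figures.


v = pi * 1.4360 * 59.9290 / 60
v = 4.506 m/s


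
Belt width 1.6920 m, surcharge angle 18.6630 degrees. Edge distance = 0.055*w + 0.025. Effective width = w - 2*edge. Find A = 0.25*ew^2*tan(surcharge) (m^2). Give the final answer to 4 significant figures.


edge = 0.055*1.6920 + 0.025 = 0.11806 m
ew = 1.6920 - 2*0.11806 = 1.45588 m
A = 0.25 * 1.45588^2 * tan(18.6630 deg)
A = 0.1790 m^2


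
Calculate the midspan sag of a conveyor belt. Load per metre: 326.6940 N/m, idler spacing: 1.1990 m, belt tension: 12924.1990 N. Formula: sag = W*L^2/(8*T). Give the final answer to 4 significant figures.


sag = 326.6940 * 1.1990^2 / (8 * 12924.1990)
sag = 0.004542 m


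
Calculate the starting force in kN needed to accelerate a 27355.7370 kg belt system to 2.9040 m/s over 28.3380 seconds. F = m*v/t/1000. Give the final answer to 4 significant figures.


F = 27355.7370 * 2.9040 / 28.3380 / 1000
F = 2.803 kN


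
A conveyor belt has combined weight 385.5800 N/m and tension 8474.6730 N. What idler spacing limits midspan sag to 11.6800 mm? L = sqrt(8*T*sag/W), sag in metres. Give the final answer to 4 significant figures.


sag = 11.6800/1000 = 0.011680 m
L = sqrt(8 * 8474.6730 * 0.011680 / 385.5800)
L = 1.433 m


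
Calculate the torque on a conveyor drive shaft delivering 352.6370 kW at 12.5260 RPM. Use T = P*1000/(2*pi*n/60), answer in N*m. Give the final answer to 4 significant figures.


omega = 2*pi*12.5260/60 = 1.31172 rad/s
T = 352.6370*1000 / 1.31172
T = 268800 N*m


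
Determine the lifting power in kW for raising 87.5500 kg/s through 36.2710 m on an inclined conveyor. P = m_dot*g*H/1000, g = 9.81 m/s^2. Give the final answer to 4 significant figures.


P = 87.5500 * 9.81 * 36.2710 / 1000
P = 31.15 kW


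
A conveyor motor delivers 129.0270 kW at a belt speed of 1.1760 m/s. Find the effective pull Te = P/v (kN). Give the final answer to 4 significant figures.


Te = P / v = 129.0270 / 1.1760
Te = 109.7 kN


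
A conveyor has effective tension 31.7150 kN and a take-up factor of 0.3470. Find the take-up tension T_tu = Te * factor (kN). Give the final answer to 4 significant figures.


T_tu = 31.7150 * 0.3470
T_tu = 11.01 kN


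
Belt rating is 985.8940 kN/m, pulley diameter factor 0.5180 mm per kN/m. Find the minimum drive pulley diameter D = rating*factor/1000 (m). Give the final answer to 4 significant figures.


D = 985.8940 * 0.5180 / 1000
D = 0.5107 m


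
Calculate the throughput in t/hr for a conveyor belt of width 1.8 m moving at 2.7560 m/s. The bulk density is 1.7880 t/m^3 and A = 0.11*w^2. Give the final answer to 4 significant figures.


A = 0.11 * 1.8^2 = 0.3564 m^2
C = 0.3564 * 2.7560 * 1.7880 * 3600
C = 6322 t/hr


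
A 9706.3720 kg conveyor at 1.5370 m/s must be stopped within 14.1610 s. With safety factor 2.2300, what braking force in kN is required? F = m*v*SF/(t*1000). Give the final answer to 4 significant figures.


F = 9706.3720 * 1.5370 / 14.1610 * 2.2300 / 1000
F = 2.349 kN


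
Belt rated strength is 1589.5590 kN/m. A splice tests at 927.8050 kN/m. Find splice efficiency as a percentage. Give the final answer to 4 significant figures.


Eff = 927.8050 / 1589.5590 * 100
Eff = 58.37 %


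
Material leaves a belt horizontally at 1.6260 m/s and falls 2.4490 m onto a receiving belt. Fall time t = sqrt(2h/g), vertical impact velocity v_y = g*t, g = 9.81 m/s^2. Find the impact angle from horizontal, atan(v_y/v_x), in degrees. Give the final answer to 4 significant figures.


t = sqrt(2*2.4490/9.81) = 0.706602 s
v_y = 9.81 * 0.706602 = 6.93177 m/s
angle = atan(6.93177 / 1.6260) = 76.80 deg
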